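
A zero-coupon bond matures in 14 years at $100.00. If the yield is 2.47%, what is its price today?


Formula: Price = FV / (1 + r)^n
Substituting: Price = $100.00 / (1 + 0.0247)^14
Discount factor: (1.0247)^14 = 1.407195
Price = $100.00 / 1.407195 = $71.06

$71.06


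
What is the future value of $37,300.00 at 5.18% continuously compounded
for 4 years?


Formula: FV = P * e^(r*t)
Exponent: r*t = 0.0518 * 4 = 0.2072
e^(0.2072) = 1.230229
FV = $37,300.00 * 1.230229 = $45,887.53

$45,887.53


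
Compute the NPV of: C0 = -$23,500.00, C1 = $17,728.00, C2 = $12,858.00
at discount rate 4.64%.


Formula: NPV = C0 + C1/(1+r) + C2/(1+r)^2
Discount C1: $17,728.00 / (1 + 0.0464) = $16,941.90
Discount C2: $12,858.00 / (1 + 0.0464)^2 = $11,742.97
NPV = -$23,500.00 + $16,941.90 + $11,742.97 = $5,184.87

$5,184.87


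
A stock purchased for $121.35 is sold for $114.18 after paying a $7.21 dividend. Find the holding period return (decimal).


Formula: HPR = (P1 - P0 + D) / P0
Gain: $114.18 - $121.35 + $7.21 = $0.04
HPR = $0.04 / $121.35 = 0.0003

0.0003


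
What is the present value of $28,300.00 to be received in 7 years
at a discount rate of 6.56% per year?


Formula: PV = FV / (1 + r)^n
Substituting: PV = $28,300.00 / (1 + 0.0656)^7
Discount factor: (1.0656)^7 = 1.560125
PV = $28,300.00 / 1.560125 = $18,139.57

$18,139.57


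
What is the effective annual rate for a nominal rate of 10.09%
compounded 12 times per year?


Formula: EAR = (1 + r/m)^m - 1
Period rate: r/m = 0.1009 / 12 = 0.008408
Compounding: (1 + 0.008408)^12 = 1.105699
EAR = 1.105699 - 1 = 0.105699

0.105699


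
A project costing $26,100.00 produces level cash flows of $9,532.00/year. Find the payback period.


Formula: Payback = investment / annual cash flow
Substituting: Payback = $26,100.00 / $9,532.00
Payback = 2.7381 years

2.7381 years


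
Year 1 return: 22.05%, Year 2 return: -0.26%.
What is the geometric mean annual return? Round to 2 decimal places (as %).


Formula: Geometric mean = ((1+r1)*(1+r2))^(1/2) - 1
Product: (1 + 0.2205) * (1 + -0.0026) = 1.2205 * 0.9974 = 1.217327
Square root: 1.217327^0.5 = 1.103325
Geometric mean = 1.103325 - 1 = 0.103325
As percentage: 10.33%

10.33%


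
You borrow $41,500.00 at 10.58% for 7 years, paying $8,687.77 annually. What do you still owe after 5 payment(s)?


Formula: Balance = PV*(1+r)^k - PMT*((1+r)^k - 1)/r
Growth: (1 + 0.1058)^5 = 1.653419
Accumulated factor: ((1+r)^k - 1)/r = 6.175983
Balance = $41,500.00 * 1.653419 - $8,687.77 * 6.175983
Balance = $14,961.37

$14,961.37


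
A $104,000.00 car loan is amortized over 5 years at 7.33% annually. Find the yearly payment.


Formula: PMT = PV * r / (1 - (1+r)^(-n))
Denominator: 1 - (1 + 0.0733)^(-5) = 0.297907
Numerator: $104,000.00 * 0.0733 = 7623.2
PMT = 7623.2 / 0.297907 = $25,589.15

$25,589.15


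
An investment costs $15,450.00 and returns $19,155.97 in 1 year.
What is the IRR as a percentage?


Formula: IRR = C1/C0 - 1
Substituting: IRR = $19,155.97 / $15,450.00 - 1
Ratio: 1.239869 - 1 = 0.239869
IRR = 23.9869%

23.9869%


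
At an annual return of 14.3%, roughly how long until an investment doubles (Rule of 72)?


Formula: Years ≈ 72 / r
Substituting: Years ≈ 72 / 14.3
Years ≈ 5.0

5.0 years


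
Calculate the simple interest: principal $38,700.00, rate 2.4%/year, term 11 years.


Formula: I = P * r * t
Substituting: I = $38,700.00 * 0.024 * 11
Step: I = $38,700.00 * 0.264
I = $10,216.80

$10,216.80


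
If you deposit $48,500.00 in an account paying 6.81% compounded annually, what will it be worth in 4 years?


Formula: FV = P * (1 + r)^n
Substituting: FV = $48,500.00 * (1 + 0.0681)^4
Growth factor: (1.0681)^4 = 1.30151
FV = $48,500.00 * 1.30151 = $63,123.26

$63,123.26


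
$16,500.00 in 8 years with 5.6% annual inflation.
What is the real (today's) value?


Formula: Real value = nominal / (1 + inflation)^years
Price level: (1 + 0.056)^8 = 1.546363
Real value = $16,500.00 / 1.546363 = $10,670.20

$10,670.20


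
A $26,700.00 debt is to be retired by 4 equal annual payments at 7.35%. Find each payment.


Formula: PMT = PV * r / (1 - (1+r)^(-n))
Denominator: 1 - (1 + 0.0735)^(-4) = 0.247005
Numerator: $26,700.00 * 0.0735 = 1962.45
PMT = 1962.45 / 0.247005 = $7,944.96

$7,944.96


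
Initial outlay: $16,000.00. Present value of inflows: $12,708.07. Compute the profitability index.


Formula: PI = PV(cash flows) / initial investment
Substituting: PI = $12,708.07 / $16,000.00
PI = 0.7943

0.7943


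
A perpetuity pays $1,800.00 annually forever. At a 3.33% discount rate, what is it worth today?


Formula: PV = C / r
Substituting: PV = $1,800.00 / 0.0333
PV = $54,054.05

$54,054.05


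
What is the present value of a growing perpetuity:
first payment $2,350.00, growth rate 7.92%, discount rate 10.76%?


Formula: PV = C / (r - g)
Spread: r - g = 0.1076 - 0.0792 = 0.0284
Substituting: PV = $2,350.00 / 0.0284
PV = $82,746.48

$82,746.48


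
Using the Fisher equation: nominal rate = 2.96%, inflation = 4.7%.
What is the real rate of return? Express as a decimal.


Formula: (1 + r_real) = (1 + r_nom) / (1 + inflation)
Substituting: (1 + r_real) = 1.0296 / 1.047
(1 + r_real) = 0.983381
r_real = 0.983381 - 1 = -0.016619

-0.016619


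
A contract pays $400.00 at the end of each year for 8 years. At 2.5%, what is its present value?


Formula: PV = PMT * (1 - (1+r)^(-n)) / r
Discount factor: (1 + 0.025)^(-8) = 0.820747
Bracket: 1 - 0.820747 = 0.179253
PV = $400.00 * 0.179253 / 0.025 = $2,868.05

$2,868.05


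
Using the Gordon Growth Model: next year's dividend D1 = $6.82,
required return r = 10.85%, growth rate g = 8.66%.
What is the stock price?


Formula: P = D1 / (r - g)
Spread: r - g = 0.1085 - 0.0866 = 0.0219
Substituting: P = $6.82 / 0.0219
P = $311.42

$311.42


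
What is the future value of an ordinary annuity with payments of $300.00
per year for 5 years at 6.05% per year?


Formula: FV = PMT * ((1+r)^n - 1) / r
Growth factor: (1 + 0.0605)^5 = 1.341385
Numerator: 1.341385 - 1 = 0.341385
FV = $300.00 * 0.341385 / 0.0605 = $1,692.82

$1,692.82


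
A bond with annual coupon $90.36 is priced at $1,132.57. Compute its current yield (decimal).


Formula: Current yield = annual coupon / price
Substituting: CY = $90.36 / $1,132.57
CY = 0.079783

0.079783


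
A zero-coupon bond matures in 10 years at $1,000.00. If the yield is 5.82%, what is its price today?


Formula: Price = FV / (1 + r)^n
Substituting: Price = $1,000.00 / (1 + 0.0582)^10
Discount factor: (1.0582)^10 = 1.760668
Price = $1,000.00 / 1.760668 = $567.97

$567.97


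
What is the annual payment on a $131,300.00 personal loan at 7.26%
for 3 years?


Formula: PMT = PV * r / (1 - (1+r)^(-n))
Denominator: 1 - (1 + 0.0726)^(-3) = 0.189624
Numerator: $131,300.00 * 0.0726 = 9532.38
PMT = 9532.38 / 0.189624 = $50,269.93

$50,269.93


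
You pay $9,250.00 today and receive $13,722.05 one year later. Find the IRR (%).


Formula: IRR = C1/C0 - 1
Substituting: IRR = $13,722.05 / $9,250.00 - 1
Ratio: 1.483465 - 1 = 0.483465
IRR = 48.3465%

48.3465%


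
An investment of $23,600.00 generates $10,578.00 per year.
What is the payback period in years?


Formula: Payback = investment / annual cash flow
Substituting: Payback = $23,600.00 / $10,578.00
Payback = 2.231 years

2.231 years


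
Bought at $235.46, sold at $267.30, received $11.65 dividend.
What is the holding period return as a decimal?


Formula: HPR = (P1 - P0 + D) / P0
Gain: $267.30 - $235.46 + $11.65 = $43.49
HPR = $43.49 / $235.46 = 0.1847

0.1847


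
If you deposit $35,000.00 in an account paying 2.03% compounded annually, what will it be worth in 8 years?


Formula: FV = P * (1 + r)^n
Substituting: FV = $35,000.00 * (1 + 0.0203)^8
Growth factor: (1.0203)^8 = 1.174419
FV = $35,000.00 * 1.174419 = $41,104.67

$41,104.67


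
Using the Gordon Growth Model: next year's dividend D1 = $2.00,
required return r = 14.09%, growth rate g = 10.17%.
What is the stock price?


Formula: P = D1 / (r - g)
Spread: r - g = 0.1409 - 0.1017 = 0.0392
Substituting: P = $2.00 / 0.0392
P = $51.02

$51.02


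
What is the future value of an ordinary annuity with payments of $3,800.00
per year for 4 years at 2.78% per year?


Formula: FV = PMT * ((1+r)^n - 1) / r
Growth factor: (1 + 0.0278)^4 = 1.115924
Numerator: 1.115924 - 1 = 0.115924
FV = $3,800.00 * 0.115924 / 0.0278 = $15,845.67

$15,845.67


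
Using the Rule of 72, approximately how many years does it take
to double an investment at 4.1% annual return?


Formula: Years ≈ 72 / r
Substituting: Years ≈ 72 / 4.1
Years ≈ 17.6

17.6 years


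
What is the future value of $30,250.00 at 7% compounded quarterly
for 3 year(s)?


Formula: FV = P * (1 + r/m)^(m*t)
Period rate: r/m = 0.07 / 4 = 0.0175
Total periods: m*t = 4 * 3 = 12
Growth factor: (1 + 0.0175)^12 = 1.231439
FV = $30,250.00 * 1.231439 = $37,251.04

$37,251.04


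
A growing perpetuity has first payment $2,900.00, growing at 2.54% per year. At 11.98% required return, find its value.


Formula: PV = C / (r - g)
Spread: r - g = 0.1198 - 0.0254 = 0.0944
Substituting: PV = $2,900.00 / 0.0944
PV = $30,720.34

$30,720.34


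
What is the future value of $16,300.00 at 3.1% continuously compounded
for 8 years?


Formula: FV = P * e^(r*t)
Exponent: r*t = 0.031 * 8 = 0.248
e^(0.248) = 1.28146
FV = $16,300.00 * 1.28146 = $20,887.80

$20,887.80


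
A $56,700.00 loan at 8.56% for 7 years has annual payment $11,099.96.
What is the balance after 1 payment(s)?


Formula: Balance = PV*(1+r)^k - PMT*((1+r)^k - 1)/r
Growth: (1 + 0.0856)^1 = 1.0856
Accumulated factor: ((1+r)^k - 1)/r = 1.0
Balance = $56,700.00 * 1.0856 - $11,099.96 * 1.0
Balance = $50,453.56

$50,453.56


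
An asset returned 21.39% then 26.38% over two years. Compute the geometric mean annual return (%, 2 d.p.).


Formula: Geometric mean = ((1+r1)*(1+r2))^(1/2) - 1
Product: (1 + 0.2139) * (1 + 0.2638) = 1.2139 * 1.2638 = 1.534127
Square root: 1.534127^0.5 = 1.238599
Geometric mean = 1.238599 - 1 = 0.238599
As percentage: 23.86%

23.86%


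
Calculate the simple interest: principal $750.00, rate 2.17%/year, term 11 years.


Formula: I = P * r * t
Substituting: I = $750.00 * 0.0217 * 11
Step: I = $750.00 * 0.2387
I = $179.03

$179.03


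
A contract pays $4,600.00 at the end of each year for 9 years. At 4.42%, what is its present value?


Formula: PV = PMT * (1 - (1+r)^(-n)) / r
Discount factor: (1 + 0.0442)^(-9) = 0.677559
Bracket: 1 - 0.677559 = 0.322441
PV = $4,600.00 * 0.322441 / 0.0442 = $33,557.26

$33,557.26


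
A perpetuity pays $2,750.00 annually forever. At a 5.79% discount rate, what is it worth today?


Formula: PV = C / r
Substituting: PV = $2,750.00 / 0.0579
PV = $47,495.68

$47,495.68


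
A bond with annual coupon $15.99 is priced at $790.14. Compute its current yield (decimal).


Formula: Current yield = annual coupon / price
Substituting: CY = $15.99 / $790.14
CY = 0.020237

0.020237


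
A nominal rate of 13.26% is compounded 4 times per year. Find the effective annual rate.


Formula: EAR = (1 + r/m)^m - 1
Period rate: r/m = 0.1326 / 4 = 0.03315
Compounding: (1 + 0.03315)^4 = 1.13934
EAR = 1.13934 - 1 = 0.13934

0.13934


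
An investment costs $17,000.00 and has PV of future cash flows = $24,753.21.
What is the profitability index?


Formula: PI = PV(cash flows) / initial investment
Substituting: PI = $24,753.21 / $17,000.00
PI = 1.4561

1.4561


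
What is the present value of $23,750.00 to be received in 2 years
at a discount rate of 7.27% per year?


Formula: PV = FV / (1 + r)^n
Substituting: PV = $23,750.00 / (1 + 0.0727)^2
Discount factor: (1.0727)^2 = 1.150685
PV = $23,750.00 / 1.150685 = $20,639.87

$20,639.87


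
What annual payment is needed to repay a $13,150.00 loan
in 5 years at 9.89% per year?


Formula: PMT = PV * r / (1 - (1+r)^(-n))
Denominator: 1 - (1 + 0.0989)^(-5) = 0.375965
Numerator: $13,150.00 * 0.0989 = 1300.535
PMT = 1300.535 / 0.375965 = $3,459.19

$3,459.19


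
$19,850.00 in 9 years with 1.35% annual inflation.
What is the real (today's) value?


Formula: Real value = nominal / (1 + inflation)^years
Price level: (1 + 0.0135)^9 = 1.128272
Real value = $19,850.00 / 1.128272 = $17,593.28

$17,593.28


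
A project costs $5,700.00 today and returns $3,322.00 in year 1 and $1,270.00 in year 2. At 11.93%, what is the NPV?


Formula: NPV = C0 + C1/(1+r) + C2/(1+r)^2
Discount C1: $3,322.00 / (1 + 0.1193) = $2,967.93
Discount C2: $1,270.00 / (1 + 0.1193)^2 = $1,013.70
NPV = -$5,700.00 + $2,967.93 + $1,013.70 = -$1,718.37

-$1,718.37


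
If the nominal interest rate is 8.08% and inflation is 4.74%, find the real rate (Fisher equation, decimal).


Formula: (1 + r_real) = (1 + r_nom) / (1 + inflation)
Substituting: (1 + r_real) = 1.0808 / 1.0474
(1 + r_real) = 1.031888
r_real = 1.031888 - 1 = 0.031888

0.031888


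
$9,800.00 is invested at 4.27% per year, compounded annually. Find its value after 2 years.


Formula: FV = P * (1 + r)^n
Substituting: FV = $9,800.00 * (1 + 0.0427)^2
Growth factor: (1.0427)^2 = 1.087223
FV = $9,800.00 * 1.087223 = $10,654.79

$10,654.79


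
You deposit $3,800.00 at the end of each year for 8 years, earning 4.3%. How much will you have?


Formula: FV = PMT * ((1+r)^n - 1) / r
Growth factor: (1 + 0.043)^8 = 1.400472
Numerator: 1.400472 - 1 = 0.400472
FV = $3,800.00 * 0.400472 / 0.043 = $35,390.56

$35,390.56


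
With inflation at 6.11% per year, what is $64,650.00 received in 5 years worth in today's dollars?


Formula: Real value = nominal / (1 + inflation)^years
Price level: (1 + 0.0611)^5 = 1.345184
Real value = $64,650.00 / 1.345184 = $48,060.35

$48,060.35


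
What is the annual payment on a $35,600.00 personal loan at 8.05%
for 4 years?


Formula: PMT = PV * r / (1 - (1+r)^(-n))
Denominator: 1 - (1 + 0.0805)^(-4) = 0.26633
Numerator: $35,600.00 * 0.0805 = 2865.8
PMT = 2865.8 / 0.26633 = $10,760.35

$10,760.35


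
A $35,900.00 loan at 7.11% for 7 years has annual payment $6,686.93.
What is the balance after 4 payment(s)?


Formula: Balance = PV*(1+r)^k - PMT*((1+r)^k - 1)/r
Growth: (1 + 0.0711)^4 = 1.316195
Accumulated factor: ((1+r)^k - 1)/r = 4.44718
Balance = $35,900.00 * 1.316195 - $6,686.93 * 4.44718
Balance = $17,513.40

$17,513.40


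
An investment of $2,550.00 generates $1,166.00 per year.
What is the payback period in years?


Formula: Payback = investment / annual cash flow
Substituting: Payback = $2,550.00 / $1,166.00
Payback = 2.187 years

2.187 years


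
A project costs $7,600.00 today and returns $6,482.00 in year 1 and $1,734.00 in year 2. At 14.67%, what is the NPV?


Formula: NPV = C0 + C1/(1+r) + C2/(1+r)^2
Discount C1: $6,482.00 / (1 + 0.1467) = $5,652.74
Discount C2: $1,734.00 / (1 + 0.1467)^2 = $1,318.71
NPV = -$7,600.00 + $5,652.74 + $1,318.71 = -$628.55

-$628.55


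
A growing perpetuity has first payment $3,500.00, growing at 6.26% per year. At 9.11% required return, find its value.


Formula: PV = C / (r - g)
Spread: r - g = 0.0911 - 0.0626 = 0.0285
Substituting: PV = $3,500.00 / 0.0285
PV = $122,807.02

$122,807.02


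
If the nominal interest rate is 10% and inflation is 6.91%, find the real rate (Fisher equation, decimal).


Formula: (1 + r_real) = (1 + r_nom) / (1 + inflation)
Substituting: (1 + r_real) = 1.1 / 1.0691
(1 + r_real) = 1.028903
r_real = 1.028903 - 1 = 0.028903

0.028903


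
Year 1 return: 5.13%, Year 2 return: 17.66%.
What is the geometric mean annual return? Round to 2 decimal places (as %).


Formula: Geometric mean = ((1+r1)*(1+r2))^(1/2) - 1
Product: (1 + 0.0513) * (1 + 0.1766) = 1.0513 * 1.1766 = 1.23696
Square root: 1.23696^0.5 = 1.112187
Geometric mean = 1.112187 - 1 = 0.112187
As percentage: 11.22%

11.22%


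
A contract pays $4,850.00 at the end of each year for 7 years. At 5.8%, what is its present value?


Formula: PV = PMT * (1 - (1+r)^(-n)) / r
Discount factor: (1 + 0.058)^(-7) = 0.673908
Bracket: 1 - 0.673908 = 0.326092
PV = $4,850.00 * 0.326092 / 0.058 = $27,268.08

$27,268.08


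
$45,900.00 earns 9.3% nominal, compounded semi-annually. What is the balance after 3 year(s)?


Formula: FV = P * (1 + r/m)^(m*t)
Period rate: r/m = 0.093 / 2 = 0.0465
Total periods: m*t = 2 * 3 = 6
Growth factor: (1 + 0.0465)^6 = 1.313516
FV = $45,900.00 * 1.313516 = $60,290.39

$60,290.39


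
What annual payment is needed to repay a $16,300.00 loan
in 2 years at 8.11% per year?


Formula: PMT = PV * r / (1 - (1+r)^(-n))
Denominator: 1 - (1 + 0.0811)^(-2) = 0.144405
Numerator: $16,300.00 * 0.0811 = 1321.93
PMT = 1321.93 / 0.144405 = $9,154.33

$9,154.33


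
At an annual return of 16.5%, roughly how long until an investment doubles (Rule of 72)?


Formula: Years ≈ 72 / r
Substituting: Years ≈ 72 / 16.5
Years ≈ 4.4

4.4 years


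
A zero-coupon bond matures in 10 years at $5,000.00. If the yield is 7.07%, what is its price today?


Formula: Price = FV / (1 + r)^n
Substituting: Price = $5,000.00 / (1 + 0.0707)^10
Discount factor: (1.0707)^10 = 1.980059
Price = $5,000.00 / 1.980059 = $2,525.18

$2,525.18


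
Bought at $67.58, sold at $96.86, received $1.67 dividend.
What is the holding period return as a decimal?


Formula: HPR = (P1 - P0 + D) / P0
Gain: $96.86 - $67.58 + $1.67 = $30.95
HPR = $30.95 / $67.58 = 0.458

0.458


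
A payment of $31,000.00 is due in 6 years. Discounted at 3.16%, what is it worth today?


Formula: PV = FV / (1 + r)^n
Substituting: PV = $31,000.00 / (1 + 0.0316)^6
Discount factor: (1.0316)^6 = 1.205225
PV = $31,000.00 / 1.205225 = $25,721.35

$25,721.35


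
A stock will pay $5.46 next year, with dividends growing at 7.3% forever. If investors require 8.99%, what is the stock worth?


Formula: P = D1 / (r - g)
Spread: r - g = 0.0899 - 0.073 = 0.0169
Substituting: P = $5.46 / 0.0169
P = $323.08

$323.08


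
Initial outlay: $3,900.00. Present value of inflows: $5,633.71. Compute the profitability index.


Formula: PI = PV(cash flows) / initial investment
Substituting: PI = $5,633.71 / $3,900.00
PI = 1.4445

1.4445


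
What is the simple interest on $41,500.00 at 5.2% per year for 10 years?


Formula: I = P * r * t
Substituting: I = $41,500.00 * 0.052 * 10
Step: I = $41,500.00 * 0.52
I = $21,580.00

$21,580.00


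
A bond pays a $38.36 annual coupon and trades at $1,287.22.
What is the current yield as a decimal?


Formula: Current yield = annual coupon / price
Substituting: CY = $38.36 / $1,287.22
CY = 0.029801

0.029801


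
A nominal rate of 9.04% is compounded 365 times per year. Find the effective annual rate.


Formula: EAR = (1 + r/m)^m - 1
Period rate: r/m = 0.0904 / 365 = 0.000248
Compounding: (1 + 0.000248)^365 = 1.0946
EAR = 1.0946 - 1 = 0.0946

0.0946


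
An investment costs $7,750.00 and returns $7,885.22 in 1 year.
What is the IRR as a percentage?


Formula: IRR = C1/C0 - 1
Substituting: IRR = $7,885.22 / $7,750.00 - 1
Ratio: 1.017448 - 1 = 0.017448
IRR = 1.7448%

1.7448%


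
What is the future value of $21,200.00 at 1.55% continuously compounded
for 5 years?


Formula: FV = P * e^(r*t)
Exponent: r*t = 0.0155 * 5 = 0.0775
e^(0.0775) = 1.080582
FV = $21,200.00 * 1.080582 = $22,908.34

$22,908.34


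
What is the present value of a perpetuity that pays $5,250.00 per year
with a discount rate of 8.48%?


Formula: PV = C / r
Substituting: PV = $5,250.00 / 0.0848
PV = $61,910.38

$61,910.38


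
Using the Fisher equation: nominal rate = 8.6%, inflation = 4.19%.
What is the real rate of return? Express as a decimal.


Formula: (1 + r_real) = (1 + r_nom) / (1 + inflation)
Substituting: (1 + r_real) = 1.086 / 1.0419
(1 + r_real) = 1.042327
r_real = 1.042327 - 1 = 0.042327

0.042327


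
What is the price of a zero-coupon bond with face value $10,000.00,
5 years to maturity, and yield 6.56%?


Formula: Price = FV / (1 + r)^n
Substituting: Price = $10,000.00 / (1 + 0.0656)^5
Discount factor: (1.0656)^5 = 1.37395
Price = $10,000.00 / 1.37395 = $7,278.28

$7,278.28


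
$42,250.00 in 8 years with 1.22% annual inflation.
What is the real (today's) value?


Formula: Real value = nominal / (1 + inflation)^years
Price level: (1 + 0.0122)^8 = 1.101871
Real value = $42,250.00 / 1.101871 = $38,343.88

$38,343.88


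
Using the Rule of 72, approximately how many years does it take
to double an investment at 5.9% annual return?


Formula: Years ≈ 72 / r
Substituting: Years ≈ 72 / 5.9
Years ≈ 12.2

12.2 years


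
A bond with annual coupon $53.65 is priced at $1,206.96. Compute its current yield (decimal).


Formula: Current yield = annual coupon / price
Substituting: CY = $53.65 / $1,206.96
CY = 0.044451

0.044451


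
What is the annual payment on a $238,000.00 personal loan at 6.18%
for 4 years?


Formula: PMT = PV * r / (1 - (1+r)^(-n))
Denominator: 1 - (1 + 0.0618)^(-4) = 0.213264
Numerator: $238,000.00 * 0.0618 = 14708.4
PMT = 14708.4 / 0.213264 = $68,968.09

$68,968.09


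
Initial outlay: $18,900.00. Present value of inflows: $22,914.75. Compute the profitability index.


Formula: PI = PV(cash flows) / initial investment
Substituting: PI = $22,914.75 / $18,900.00
PI = 1.2124

1.2124


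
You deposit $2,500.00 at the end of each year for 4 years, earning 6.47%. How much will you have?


Formula: FV = PMT * ((1+r)^n - 1) / r
Growth factor: (1 + 0.0647)^4 = 1.285017
Numerator: 1.285017 - 1 = 0.285017
FV = $2,500.00 * 0.285017 / 0.0647 = $11,013.04

$11,013.04


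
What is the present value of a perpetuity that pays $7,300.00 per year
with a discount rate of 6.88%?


Formula: PV = C / r
Substituting: PV = $7,300.00 / 0.0688
PV = $106,104.65

$106,104.65


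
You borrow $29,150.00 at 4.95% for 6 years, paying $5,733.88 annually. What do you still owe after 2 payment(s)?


Formula: Balance = PV*(1+r)^k - PMT*((1+r)^k - 1)/r
Growth: (1 + 0.0495)^2 = 1.10145
Accumulated factor: ((1+r)^k - 1)/r = 2.0495
Balance = $29,150.00 * 1.10145 - $5,733.88 * 2.0495
Balance = $20,355.69

$20,355.69


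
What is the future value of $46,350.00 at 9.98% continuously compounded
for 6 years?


Formula: FV = P * e^(r*t)
Exponent: r*t = 0.0998 * 6 = 0.5988
e^(0.5988) = 1.819934
FV = $46,350.00 * 1.819934 = $84,353.92

$84,353.92


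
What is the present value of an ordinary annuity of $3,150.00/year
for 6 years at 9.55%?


Formula: PV = PMT * (1 - (1+r)^(-n)) / r
Discount factor: (1 + 0.0955)^(-6) = 0.57853
Bracket: 1 - 0.57853 = 0.42147
PV = $3,150.00 * 0.42147 / 0.0955 = $13,901.90

$13,901.90


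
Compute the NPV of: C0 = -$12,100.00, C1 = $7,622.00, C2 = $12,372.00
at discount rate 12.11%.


Formula: NPV = C0 + C1/(1+r) + C2/(1+r)^2
Discount C1: $7,622.00 / (1 + 0.1211) = $6,798.68
Discount C2: $12,372.00 / (1 + 0.1211)^2 = $9,843.54
NPV = -$12,100.00 + $6,798.68 + $9,843.54 = $4,542.22

$4,542.22


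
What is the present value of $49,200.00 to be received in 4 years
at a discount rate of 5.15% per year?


Formula: PV = FV / (1 + r)^n
Substituting: PV = $49,200.00 / (1 + 0.0515)^4
Discount factor: (1.0515)^4 = 1.222467
PV = $49,200.00 / 1.222467 = $40,246.49

$40,246.49


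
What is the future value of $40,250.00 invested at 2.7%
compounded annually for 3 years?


Formula: FV = P * (1 + r)^n
Substituting: FV = $40,250.00 * (1 + 0.027)^3
Growth factor: (1.027)^3 = 1.083207
FV = $40,250.00 * 1.083207 = $43,599.07

$43,599.07


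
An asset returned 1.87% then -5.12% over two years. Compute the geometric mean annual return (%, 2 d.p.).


Formula: Geometric mean = ((1+r1)*(1+r2))^(1/2) - 1
Product: (1 + 0.0187) * (1 + -0.0512) = 1.0187 * 0.9488 = 0.966543
Square root: 0.966543^0.5 = 0.983129
Geometric mean = 0.983129 - 1 = -0.016871
As percentage: -1.69%

-1.69%


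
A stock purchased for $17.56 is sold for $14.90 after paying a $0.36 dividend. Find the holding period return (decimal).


Formula: HPR = (P1 - P0 + D) / P0
Gain: $14.90 - $17.56 + $0.36 = -$2.30
HPR = -$2.30 / $17.56 = -0.131

-0.131


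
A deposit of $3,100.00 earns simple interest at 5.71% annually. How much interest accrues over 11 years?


Formula: I = P * r * t
Substituting: I = $3,100.00 * 0.0571 * 11
Step: I = $3,100.00 * 0.6281
I = $1,947.11

$1,947.11


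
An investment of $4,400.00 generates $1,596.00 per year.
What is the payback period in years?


Formula: Payback = investment / annual cash flow
Substituting: Payback = $4,400.00 / $1,596.00
Payback = 2.7569 years

2.7569 years


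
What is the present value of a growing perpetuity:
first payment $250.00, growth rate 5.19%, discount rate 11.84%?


Formula: PV = C / (r - g)
Spread: r - g = 0.1184 - 0.0519 = 0.0665
Substituting: PV = $250.00 / 0.0665
PV = $3,759.40

$3,759.40


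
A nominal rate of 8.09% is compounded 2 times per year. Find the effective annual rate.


Formula: EAR = (1 + r/m)^m - 1
Period rate: r/m = 0.0809 / 2 = 0.04045
Compounding: (1 + 0.04045)^2 = 1.082536
EAR = 1.082536 - 1 = 0.082536

0.082536


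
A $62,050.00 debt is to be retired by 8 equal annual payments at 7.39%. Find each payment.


Formula: PMT = PV * r / (1 - (1+r)^(-n))
Denominator: 1 - (1 + 0.0739)^(-8) = 0.434687
Numerator: $62,050.00 * 0.0739 = 4585.495
PMT = 4585.495 / 0.434687 = $10,548.97

$10,548.97


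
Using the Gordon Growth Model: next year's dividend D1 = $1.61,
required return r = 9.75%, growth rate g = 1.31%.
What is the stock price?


Formula: P = D1 / (r - g)
Spread: r - g = 0.0975 - 0.0131 = 0.0844
Substituting: P = $1.61 / 0.0844
P = $19.08

$19.08


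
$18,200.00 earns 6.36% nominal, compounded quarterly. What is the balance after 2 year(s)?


Formula: FV = P * (1 + r/m)^(m*t)
Period rate: r/m = 0.0636 / 4 = 0.0159
Total periods: m*t = 4 * 2 = 8
Growth factor: (1 + 0.0159)^8 = 1.134508
FV = $18,200.00 * 1.134508 = $20,648.05

$20,648.05


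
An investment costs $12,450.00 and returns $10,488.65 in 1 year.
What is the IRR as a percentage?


Formula: IRR = C1/C0 - 1
Substituting: IRR = $10,488.65 / $12,450.00 - 1
Ratio: 0.842462 - 1 = -0.157538
IRR = -15.7538%

-15.7538%


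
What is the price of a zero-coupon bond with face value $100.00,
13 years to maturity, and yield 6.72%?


Formula: Price = FV / (1 + r)^n
Substituting: Price = $100.00 / (1 + 0.0672)^13
Discount factor: (1.0672)^13 = 2.32914
Price = $100.00 / 2.32914 = $42.93

$42.93


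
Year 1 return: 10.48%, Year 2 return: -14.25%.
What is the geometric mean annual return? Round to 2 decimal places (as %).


Formula: Geometric mean = ((1+r1)*(1+r2))^(1/2) - 1
Product: (1 + 0.1048) * (1 + -0.1425) = 1.1048 * 0.8575 = 0.947366
Square root: 0.947366^0.5 = 0.973327
Geometric mean = 0.973327 - 1 = -0.026673
As percentage: -2.67%

-2.67%


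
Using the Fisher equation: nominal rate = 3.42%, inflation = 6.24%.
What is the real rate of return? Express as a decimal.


Formula: (1 + r_real) = (1 + r_nom) / (1 + inflation)
Substituting: (1 + r_real) = 1.0342 / 1.0624
(1 + r_real) = 0.973456
r_real = 0.973456 - 1 = -0.026544

-0.026544


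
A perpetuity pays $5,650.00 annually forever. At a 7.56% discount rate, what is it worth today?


Formula: PV = C / r
Substituting: PV = $5,650.00 / 0.0756
PV = $74,735.45

$74,735.45


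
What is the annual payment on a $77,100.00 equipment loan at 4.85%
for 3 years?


Formula: PMT = PV * r / (1 - (1+r)^(-n))
Denominator: 1 - (1 + 0.0485)^(-3) = 0.13245
Numerator: $77,100.00 * 0.0485 = 3739.35
PMT = 3739.35 / 0.13245 = $28,232.24

$28,232.24


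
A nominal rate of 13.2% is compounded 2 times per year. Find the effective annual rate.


Formula: EAR = (1 + r/m)^m - 1
Period rate: r/m = 0.132 / 2 = 0.066
Compounding: (1 + 0.066)^2 = 1.136356
EAR = 1.136356 - 1 = 0.136356

0.136356


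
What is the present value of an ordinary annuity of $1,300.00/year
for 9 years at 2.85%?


Formula: PV = PMT * (1 - (1+r)^(-n)) / r
Discount factor: (1 + 0.0285)^(-9) = 0.776536
Bracket: 1 - 0.776536 = 0.223464
PV = $1,300.00 * 0.223464 / 0.0285 = $10,193.12

$10,193.12


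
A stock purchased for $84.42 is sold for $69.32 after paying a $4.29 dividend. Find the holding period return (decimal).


Formula: HPR = (P1 - P0 + D) / P0
Gain: $69.32 - $84.42 + $4.29 = -$10.81
HPR = -$10.81 / $84.42 = -0.1281

-0.1281


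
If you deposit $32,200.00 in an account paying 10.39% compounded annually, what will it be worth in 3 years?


Formula: FV = P * (1 + r)^n
Substituting: FV = $32,200.00 * (1 + 0.1039)^3
Growth factor: (1.1039)^3 = 1.345207
FV = $32,200.00 * 1.345207 = $43,315.67

$43,315.67


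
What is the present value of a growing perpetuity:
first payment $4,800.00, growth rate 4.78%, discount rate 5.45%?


Formula: PV = C / (r - g)
Spread: r - g = 0.0545 - 0.0478 = 0.0067
Substituting: PV = $4,800.00 / 0.0067
PV = $716,417.91

$716,417.91


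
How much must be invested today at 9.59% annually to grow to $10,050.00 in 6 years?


Formula: PV = FV / (1 + r)^n
Substituting: PV = $10,050.00 / (1 + 0.0959)^6
Discount factor: (1.0959)^6 = 1.73231
PV = $10,050.00 / 1.73231 = $5,801.50

$5,801.50


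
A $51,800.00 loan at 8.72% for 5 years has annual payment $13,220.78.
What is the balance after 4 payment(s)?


Formula: Balance = PV*(1+r)^k - PMT*((1+r)^k - 1)/r
Growth: (1 + 0.0872)^4 = 1.397133
Accumulated factor: ((1+r)^k - 1)/r = 4.554278
Balance = $51,800.00 * 1.397133 - $13,220.78 * 4.554278
Balance = $12,160.38

$12,160.38


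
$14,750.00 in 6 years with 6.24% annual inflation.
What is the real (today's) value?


Formula: Real value = nominal / (1 + inflation)^years
Price level: (1 + 0.0624)^6 = 1.437899
Real value = $14,750.00 / 1.437899 = $10,258.02

$10,258.02


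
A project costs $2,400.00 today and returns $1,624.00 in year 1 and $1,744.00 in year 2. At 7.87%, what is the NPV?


Formula: NPV = C0 + C1/(1+r) + C2/(1+r)^2
Discount C1: $1,624.00 / (1 + 0.0787) = $1,505.52
Discount C2: $1,744.00 / (1 + 0.0787)^2 = $1,498.80
NPV = -$2,400.00 + $1,505.52 + $1,498.80 = $604.32

$604.32


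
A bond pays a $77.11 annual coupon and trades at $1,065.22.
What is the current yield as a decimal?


Formula: Current yield = annual coupon / price
Substituting: CY = $77.11 / $1,065.22
CY = 0.072389

0.072389


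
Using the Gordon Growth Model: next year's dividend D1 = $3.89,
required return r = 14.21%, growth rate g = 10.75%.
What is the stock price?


Formula: P = D1 / (r - g)
Spread: r - g = 0.1421 - 0.1075 = 0.0346
Substituting: P = $3.89 / 0.0346
P = $112.43

$112.43


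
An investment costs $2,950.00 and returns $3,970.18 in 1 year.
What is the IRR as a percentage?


Formula: IRR = C1/C0 - 1
Substituting: IRR = $3,970.18 / $2,950.00 - 1
Ratio: 1.345824 - 1 = 0.345824
IRR = 34.5824%

34.5824%


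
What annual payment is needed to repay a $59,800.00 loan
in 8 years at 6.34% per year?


Formula: PMT = PV * r / (1 - (1+r)^(-n))
Denominator: 1 - (1 + 0.0634)^(-8) = 0.388457
Numerator: $59,800.00 * 0.0634 = 3791.32
PMT = 3791.32 / 0.388457 = $9,759.94

$9,759.94


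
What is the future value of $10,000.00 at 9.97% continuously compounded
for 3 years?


Formula: FV = P * e^(r*t)
Exponent: r*t = 0.0997 * 3 = 0.2991
e^(0.2991) = 1.348644
FV = $10,000.00 * 1.348644 = $13,486.44

$13,486.44


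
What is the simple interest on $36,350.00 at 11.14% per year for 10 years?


Formula: I = P * r * t
Substituting: I = $36,350.00 * 0.1114 * 10
Step: I = $36,350.00 * 1.114
I = $40,493.90

$40,493.90


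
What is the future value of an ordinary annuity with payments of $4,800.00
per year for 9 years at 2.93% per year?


Formula: FV = PMT * ((1+r)^n - 1) / r
Growth factor: (1 + 0.0293)^9 = 1.296814
Numerator: 1.296814 - 1 = 0.296814
FV = $4,800.00 * 0.296814 / 0.0293 = $48,624.85

$48,624.85


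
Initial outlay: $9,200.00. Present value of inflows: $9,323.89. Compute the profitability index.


Formula: PI = PV(cash flows) / initial investment
Substituting: PI = $9,323.89 / $9,200.00
PI = 1.0135

1.0135


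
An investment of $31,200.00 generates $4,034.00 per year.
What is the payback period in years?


Formula: Payback = investment / annual cash flow
Substituting: Payback = $31,200.00 / $4,034.00
Payback = 7.7343 years

7.7343 years


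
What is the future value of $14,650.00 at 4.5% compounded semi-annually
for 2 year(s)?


Formula: FV = P * (1 + r/m)^(m*t)
Period rate: r/m = 0.045 / 2 = 0.0225
Total periods: m*t = 2 * 2 = 4
Growth factor: (1 + 0.0225)^4 = 1.093083
FV = $14,650.00 * 1.093083 = $16,013.67

$16,013.67


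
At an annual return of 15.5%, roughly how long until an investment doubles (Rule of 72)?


Formula: Years ≈ 72 / r
Substituting: Years ≈ 72 / 15.5
Years ≈ 4.6

4.6 years


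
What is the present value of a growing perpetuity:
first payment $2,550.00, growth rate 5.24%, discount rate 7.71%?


Formula: PV = C / (r - g)
Spread: r - g = 0.0771 - 0.0524 = 0.0247
Substituting: PV = $2,550.00 / 0.0247
PV = $103,238.87

$103,238.87


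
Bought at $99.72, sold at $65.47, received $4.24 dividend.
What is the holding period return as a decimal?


Formula: HPR = (P1 - P0 + D) / P0
Gain: $65.47 - $99.72 + $4.24 = -$30.01
HPR = -$30.01 / $99.72 = -0.3009

-0.3009


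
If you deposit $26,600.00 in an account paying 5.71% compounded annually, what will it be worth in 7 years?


Formula: FV = P * (1 + r)^n
Substituting: FV = $26,600.00 * (1 + 0.0571)^7
Growth factor: (1.0571)^7 = 1.47507
FV = $26,600.00 * 1.47507 = $39,236.85

$39,236.85


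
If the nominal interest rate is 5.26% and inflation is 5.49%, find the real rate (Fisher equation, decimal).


Formula: (1 + r_real) = (1 + r_nom) / (1 + inflation)
Substituting: (1 + r_real) = 1.0526 / 1.0549
(1 + r_real) = 0.99782
r_real = 0.99782 - 1 = -0.00218

-0.00218


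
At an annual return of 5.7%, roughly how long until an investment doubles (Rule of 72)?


Formula: Years ≈ 72 / r
Substituting: Years ≈ 72 / 5.7
Years ≈ 12.6

12.6 years


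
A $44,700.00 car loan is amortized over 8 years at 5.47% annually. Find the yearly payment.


Formula: PMT = PV * r / (1 - (1+r)^(-n))
Denominator: 1 - (1 + 0.0547)^(-8) = 0.346917
Numerator: $44,700.00 * 0.0547 = 2445.09
PMT = 2445.09 / 0.346917 = $7,048.06

$7,048.06


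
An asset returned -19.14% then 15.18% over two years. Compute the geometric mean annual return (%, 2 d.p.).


Formula: Geometric mean = ((1+r1)*(1+r2))^(1/2) - 1
Product: (1 + -0.1914) * (1 + 0.1518) = 0.8086 * 1.1518 = 0.931345
Square root: 0.931345^0.5 = 0.965062
Geometric mean = 0.965062 - 1 = -0.034938
As percentage: -3.49%

-3.49%


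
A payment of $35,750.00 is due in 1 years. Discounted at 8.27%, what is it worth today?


Formula: PV = FV / (1 + r)^n
Substituting: PV = $35,750.00 / (1 + 0.0827)^1
Discount factor: (1.0827)^1 = 1.0827
PV = $35,750.00 / 1.0827 = $33,019.30

$33,019.30


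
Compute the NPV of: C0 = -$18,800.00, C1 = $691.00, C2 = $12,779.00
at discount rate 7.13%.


Formula: NPV = C0 + C1/(1+r) + C2/(1+r)^2
Discount C1: $691.00 / (1 + 0.0713) = $645.01
Discount C2: $12,779.00 / (1 + 0.0713)^2 = $11,134.60
NPV = -$18,800.00 + $645.01 + $11,134.60 = -$7,020.39

-$7,020.39


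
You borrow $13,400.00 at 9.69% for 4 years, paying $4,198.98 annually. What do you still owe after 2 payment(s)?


Formula: Balance = PV*(1+r)^k - PMT*((1+r)^k - 1)/r
Growth: (1 + 0.0969)^2 = 1.20319
Accumulated factor: ((1+r)^k - 1)/r = 2.0969
Balance = $13,400.00 * 1.20319 - $4,198.98 * 2.0969
Balance = $7,317.90

$7,317.90


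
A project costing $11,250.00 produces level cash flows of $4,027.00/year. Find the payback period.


Formula: Payback = investment / annual cash flow
Substituting: Payback = $11,250.00 / $4,027.00
Payback = 2.7936 years

2.7936 years


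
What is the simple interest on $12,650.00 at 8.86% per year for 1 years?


Formula: I = P * r * t
Substituting: I = $12,650.00 * 0.0886 * 1
Step: I = $12,650.00 * 0.0886
I = $1,120.79

$1,120.79


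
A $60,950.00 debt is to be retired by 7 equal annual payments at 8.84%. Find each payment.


Formula: PMT = PV * r / (1 - (1+r)^(-n))
Denominator: 1 - (1 + 0.0884)^(-7) = 0.447312
Numerator: $60,950.00 * 0.0884 = 5387.98
PMT = 5387.98 / 0.447312 = $12,045.25

$12,045.25


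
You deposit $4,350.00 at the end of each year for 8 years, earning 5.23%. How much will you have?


Formula: FV = PMT * ((1+r)^n - 1) / r
Growth factor: (1 + 0.0523)^8 = 1.503545
Numerator: 1.503545 - 1 = 0.503545
FV = $4,350.00 * 0.503545 / 0.0523 = $41,881.89

$41,881.89


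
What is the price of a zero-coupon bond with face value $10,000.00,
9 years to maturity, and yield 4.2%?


Formula: Price = FV / (1 + r)^n
Substituting: Price = $10,000.00 / (1 + 0.042)^9
Discount factor: (1.042)^9 = 1.448136
Price = $10,000.00 / 1.448136 = $6,905.43

$6,905.43


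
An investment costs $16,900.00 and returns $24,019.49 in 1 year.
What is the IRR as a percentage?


Formula: IRR = C1/C0 - 1
Substituting: IRR = $24,019.49 / $16,900.00 - 1
Ratio: 1.421272 - 1 = 0.421272
IRR = 42.1272%

42.1272%


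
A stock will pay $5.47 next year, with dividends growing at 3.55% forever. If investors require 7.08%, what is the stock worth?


Formula: P = D1 / (r - g)
Spread: r - g = 0.0708 - 0.0355 = 0.0353
Substituting: P = $5.47 / 0.0353
P = $154.96

$154.96


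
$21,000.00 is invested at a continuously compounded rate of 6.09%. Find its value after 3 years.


Formula: FV = P * e^(r*t)
Exponent: r*t = 0.0609 * 3 = 0.1827
e^(0.1827) = 1.200454
FV = $21,000.00 * 1.200454 = $25,209.54

$25,209.54


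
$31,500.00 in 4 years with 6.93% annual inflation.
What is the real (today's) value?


Formula: Real value = nominal / (1 + inflation)^years
Price level: (1 + 0.0693)^4 = 1.307369
Real value = $31,500.00 / 1.307369 = $24,094.19

$24,094.19


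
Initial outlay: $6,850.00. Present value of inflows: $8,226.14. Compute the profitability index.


Formula: PI = PV(cash flows) / initial investment
Substituting: PI = $8,226.14 / $6,850.00
PI = 1.2009

1.2009


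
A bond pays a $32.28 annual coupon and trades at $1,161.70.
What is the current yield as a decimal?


Formula: Current yield = annual coupon / price
Substituting: CY = $32.28 / $1,161.70
CY = 0.027787

0.027787


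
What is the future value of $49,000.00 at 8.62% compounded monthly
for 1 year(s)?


Formula: FV = P * (1 + r/m)^(m*t)
Period rate: r/m = 0.0862 / 12 = 0.007183
Total periods: m*t = 12 * 1 = 12
Growth factor: (1 + 0.007183)^12 = 1.089688
FV = $49,000.00 * 1.089688 = $53,394.74

$53,394.74


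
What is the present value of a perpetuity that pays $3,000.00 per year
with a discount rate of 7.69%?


Formula: PV = C / r
Substituting: PV = $3,000.00 / 0.0769
PV = $39,011.70

$39,011.70


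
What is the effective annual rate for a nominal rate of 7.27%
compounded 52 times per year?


Formula: EAR = (1 + r/m)^m - 1
Period rate: r/m = 0.0727 / 52 = 0.001398
Compounding: (1 + 0.001398)^52 = 1.075353
EAR = 1.075353 - 1 = 0.075353

0.075353


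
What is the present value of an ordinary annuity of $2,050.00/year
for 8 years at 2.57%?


Formula: PV = PMT * (1 - (1+r)^(-n)) / r
Discount factor: (1 + 0.0257)^(-8) = 0.816276
Bracket: 1 - 0.816276 = 0.183724
PV = $2,050.00 * 0.183724 / 0.0257 = $14,655.01

$14,655.01


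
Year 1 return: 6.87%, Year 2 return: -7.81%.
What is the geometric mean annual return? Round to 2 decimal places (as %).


Formula: Geometric mean = ((1+r1)*(1+r2))^(1/2) - 1
Product: (1 + 0.0687) * (1 + -0.0781) = 1.0687 * 0.9219 = 0.985235
Square root: 0.985235^0.5 = 0.99259
Geometric mean = 0.99259 - 1 = -0.00741
As percentage: -0.74%

-0.74%


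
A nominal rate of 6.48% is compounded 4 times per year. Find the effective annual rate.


Formula: EAR = (1 + r/m)^m - 1
Period rate: r/m = 0.0648 / 4 = 0.0162
Compounding: (1 + 0.0162)^4 = 1.066392
EAR = 1.066392 - 1 = 0.066392

0.066392
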